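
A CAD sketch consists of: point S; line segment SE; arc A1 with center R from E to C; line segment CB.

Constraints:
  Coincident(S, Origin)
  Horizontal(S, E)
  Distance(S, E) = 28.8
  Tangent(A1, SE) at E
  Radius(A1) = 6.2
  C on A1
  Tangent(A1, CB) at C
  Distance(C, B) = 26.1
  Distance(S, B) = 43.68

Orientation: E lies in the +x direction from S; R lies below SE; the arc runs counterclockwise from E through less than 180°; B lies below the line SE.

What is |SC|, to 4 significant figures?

23.99

Checks: S = (0.00, 0.00) ✓; |RC| = 6.200 ✓; ∠(RC, CB) = 90.00° ✓; |CB| = 26.10 ✓; |SB| = 43.68 ✓.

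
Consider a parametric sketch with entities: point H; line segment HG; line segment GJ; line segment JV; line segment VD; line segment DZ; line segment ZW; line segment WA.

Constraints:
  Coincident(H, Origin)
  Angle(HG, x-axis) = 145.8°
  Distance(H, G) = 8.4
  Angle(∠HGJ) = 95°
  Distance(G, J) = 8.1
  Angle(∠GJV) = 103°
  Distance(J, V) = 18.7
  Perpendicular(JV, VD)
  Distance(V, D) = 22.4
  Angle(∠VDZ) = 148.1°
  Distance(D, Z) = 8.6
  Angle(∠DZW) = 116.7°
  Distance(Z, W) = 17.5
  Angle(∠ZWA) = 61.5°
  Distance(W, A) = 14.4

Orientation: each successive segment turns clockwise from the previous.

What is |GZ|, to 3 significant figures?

27.0

JV is perpendicular to VD, so VD runs at -106°; with |VD| = 22.4, D = (8.71, -14.9). ∠VDZ = 148.1° gives DZ at -138° from the x-axis; with |DZ| = 8.6, Z = (2.31, -20.7). Then |GZ| = |Z − G| = 27.0.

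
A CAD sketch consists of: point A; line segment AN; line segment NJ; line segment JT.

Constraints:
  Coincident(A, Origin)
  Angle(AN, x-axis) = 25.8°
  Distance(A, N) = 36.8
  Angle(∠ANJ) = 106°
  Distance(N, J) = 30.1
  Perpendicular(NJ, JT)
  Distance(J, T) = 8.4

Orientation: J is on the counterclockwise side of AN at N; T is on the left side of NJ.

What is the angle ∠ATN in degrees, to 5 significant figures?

49.426°

∠ANJ = 106.0°, so NJ runs at 25.8° + (180° − 106.0°) = 99.800° from the x-axis; with |NJ| = 30.1, J = N + 30.1·(cos 99.800°, sin 99.800°) = (28.008, 45.677). NJ ⟂ JT; with |JT| = 8.4 on the left of NJ, T = J + 8.4·(-0.98541, -0.17021) = (19.731, 44.248). Then cos ∠ATN = TA·TN / (|TA||TN|), giving 49.426°.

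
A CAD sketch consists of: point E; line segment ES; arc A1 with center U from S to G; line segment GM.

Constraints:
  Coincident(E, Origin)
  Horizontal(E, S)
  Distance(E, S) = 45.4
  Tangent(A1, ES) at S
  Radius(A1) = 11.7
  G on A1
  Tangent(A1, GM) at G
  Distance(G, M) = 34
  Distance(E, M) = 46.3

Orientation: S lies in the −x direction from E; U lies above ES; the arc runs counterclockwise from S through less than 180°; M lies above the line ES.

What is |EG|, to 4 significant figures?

35.23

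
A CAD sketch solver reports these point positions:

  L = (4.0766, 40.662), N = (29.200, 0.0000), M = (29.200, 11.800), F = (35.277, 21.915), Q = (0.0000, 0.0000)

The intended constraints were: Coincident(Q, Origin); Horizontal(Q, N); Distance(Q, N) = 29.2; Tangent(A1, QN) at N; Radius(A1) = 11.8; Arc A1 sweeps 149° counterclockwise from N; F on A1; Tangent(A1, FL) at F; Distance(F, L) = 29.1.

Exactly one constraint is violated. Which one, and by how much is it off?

Distance(F, L) = 29.1 — off by 7.30.

Q = (0.00, 0.00) ✓; Q.y = 0.00, N.y = 0.00 ✓; |QN| = 29.20 ✓; ∠(MN, NQ) = 90.00° ✓; |MN| = 11.80 ✓; bearing(M→F) − bearing(M→N) = 149.0° ✓; |MF| = 11.80 ✓; ∠(MF, FL) = 90.00° ✓; |FL| = 36.40 ✗.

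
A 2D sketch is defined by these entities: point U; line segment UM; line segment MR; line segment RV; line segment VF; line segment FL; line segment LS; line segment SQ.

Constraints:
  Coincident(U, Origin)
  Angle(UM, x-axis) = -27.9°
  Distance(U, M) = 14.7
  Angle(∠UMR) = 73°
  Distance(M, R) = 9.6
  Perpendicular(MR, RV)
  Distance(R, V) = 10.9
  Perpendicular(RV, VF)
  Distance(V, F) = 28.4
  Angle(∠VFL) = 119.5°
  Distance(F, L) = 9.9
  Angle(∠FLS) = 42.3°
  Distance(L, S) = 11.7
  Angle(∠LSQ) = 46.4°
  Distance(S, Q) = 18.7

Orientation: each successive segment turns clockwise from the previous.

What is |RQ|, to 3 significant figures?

41.4

U is at the origin; UM runs at -27.9° with length 14.7, so M = (13.0, -6.88). ∠UMR = 73.0° gives MR at -135° from the x-axis; with |MR| = 9.6, R = (6.21, -13.7). The perpendicularity gives RV at right angles to MR, so RV runs at 135°; with |RV| = 10.9, V = (-1.51, -5.98). RV is perpendicular to VF, so VF runs at 45.1°; with |VF| = 28.4, F = (18.5, 14.1). ∠VFL = 119.5° gives FL at -15.4° from the x-axis; with |FL| = 9.9, L = (28.1, 11.5). ∠FLS = 42.3° gives LS at -153° from the x-axis; with |LS| = 11.7, S = (17.7, 6.21). ∠LSQ = 46.4° gives SQ at 73.3° from the x-axis; with |SQ| = 18.7, Q = (23.0, 24.1). Then |RQ| = |Q − R| = 41.4.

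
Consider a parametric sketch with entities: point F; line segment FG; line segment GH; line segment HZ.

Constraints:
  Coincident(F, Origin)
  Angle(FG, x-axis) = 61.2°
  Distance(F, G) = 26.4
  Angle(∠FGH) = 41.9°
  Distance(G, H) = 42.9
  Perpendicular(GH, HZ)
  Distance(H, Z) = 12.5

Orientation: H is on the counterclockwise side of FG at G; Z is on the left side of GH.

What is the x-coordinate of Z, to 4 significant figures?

-23.64

F is at the origin; FG runs at 61.2° with length 26.4, so G = 26.4·(cos 61.2°, sin 61.2°) = (12.72, 23.13). ∠FGH = 41.9°, so GH runs at 61.2° + (180° − 41.9°) = 199.3° from the x-axis; with |GH| = 42.9, H = G + 42.9·(cos 199.3°, sin 199.3°) = (-27.77, 8.955). GH is perpendicular to HZ; with |HZ| = 12.5 on the left of GH, Z = H + 12.5·(0.3305, -0.9438) = (-23.64, -2.842). So Z.x = -23.64.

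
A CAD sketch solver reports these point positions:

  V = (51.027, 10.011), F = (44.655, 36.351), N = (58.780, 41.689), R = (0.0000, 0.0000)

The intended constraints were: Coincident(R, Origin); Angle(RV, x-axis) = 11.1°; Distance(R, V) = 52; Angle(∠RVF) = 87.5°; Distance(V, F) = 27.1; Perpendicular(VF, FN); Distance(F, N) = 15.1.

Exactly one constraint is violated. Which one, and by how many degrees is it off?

Perpendicular(VF, FN) — off by 7.10°.

R = (0.00, 0.00) ✓; RV at 11.10° ✓; |RV| = 52.00 ✓; ∠RVF = 87.50° ✓; |VF| = 27.10 ✓; ∠(VF, FN) = 82.90° ✗; |FN| = 15.10 ✓.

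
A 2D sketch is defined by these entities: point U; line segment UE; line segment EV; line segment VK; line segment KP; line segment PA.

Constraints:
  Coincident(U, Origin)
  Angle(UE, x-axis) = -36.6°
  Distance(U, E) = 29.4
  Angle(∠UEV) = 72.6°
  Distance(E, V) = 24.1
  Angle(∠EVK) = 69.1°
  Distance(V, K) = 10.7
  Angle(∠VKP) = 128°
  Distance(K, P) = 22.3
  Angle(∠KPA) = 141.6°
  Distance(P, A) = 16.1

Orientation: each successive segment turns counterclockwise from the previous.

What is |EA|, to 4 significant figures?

19.28

∠VKP = 128.0° gives KP at -126.3° from the x-axis; with |KP| = 22.3, P = (7.631, -13.06). ∠KPA = 141.6° gives PA at -87.90° from the x-axis; with |PA| = 16.1, A = (8.221, -29.15). Then |EA| = |A − E| = 19.28.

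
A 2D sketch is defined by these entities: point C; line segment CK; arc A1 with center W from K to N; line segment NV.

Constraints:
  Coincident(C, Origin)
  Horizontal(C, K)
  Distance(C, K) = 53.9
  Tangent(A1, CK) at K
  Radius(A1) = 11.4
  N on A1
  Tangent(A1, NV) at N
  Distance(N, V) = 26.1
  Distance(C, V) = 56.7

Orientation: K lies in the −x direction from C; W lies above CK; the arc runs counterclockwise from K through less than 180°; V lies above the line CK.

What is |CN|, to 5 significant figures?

44.005

C is at the origin; C and K share the same y with |CK| = 53.9 and K on the −x side, so K = (-53.900, 0.0000). The tangent condition forces WK to be normal to CK, so W = K + (0, 11.4) = (-53.900, 11.400). Since WN ⟂ NV (tangency), |WV| = √(11.4² + 26.1²) = 28.481 regardless of where N sits on A1. So V lies on both circle(C, 56.7) and circle(W, 28.481); the above-CK intersection is V = (-42.520, 37.509). N is the foot of the tangent from V: N = (-42.500, 11.409).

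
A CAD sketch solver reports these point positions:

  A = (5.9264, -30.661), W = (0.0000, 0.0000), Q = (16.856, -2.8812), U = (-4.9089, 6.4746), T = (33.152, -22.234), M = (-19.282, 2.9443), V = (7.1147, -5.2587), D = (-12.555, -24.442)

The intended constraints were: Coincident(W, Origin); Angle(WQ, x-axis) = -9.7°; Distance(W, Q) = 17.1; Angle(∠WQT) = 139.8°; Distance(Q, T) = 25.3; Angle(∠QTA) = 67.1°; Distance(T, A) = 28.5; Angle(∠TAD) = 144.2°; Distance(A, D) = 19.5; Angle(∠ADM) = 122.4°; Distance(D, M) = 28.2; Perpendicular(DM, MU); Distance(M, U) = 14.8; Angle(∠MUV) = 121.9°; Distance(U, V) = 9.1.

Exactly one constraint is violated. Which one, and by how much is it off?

Distance(U, V) = 9.1 — off by 7.70.

W = (0.00, 0.00) ✓; WQ at -9.700° ✓; |WQ| = 17.10 ✓; ∠WQT = 139.8° ✓; |QT| = 25.30 ✓; ∠QTA = 67.10° ✓; |TA| = 28.50 ✓; ∠TAD = 144.2° ✓; |AD| = 19.50 ✓; ∠ADM = 122.4° ✓; |DM| = 28.20 ✓; ∠(DM, MU) = 90.00° ✓; |MU| = 14.80 ✓; ∠MUV = 121.9° ✓; |UV| = 16.80 ✗.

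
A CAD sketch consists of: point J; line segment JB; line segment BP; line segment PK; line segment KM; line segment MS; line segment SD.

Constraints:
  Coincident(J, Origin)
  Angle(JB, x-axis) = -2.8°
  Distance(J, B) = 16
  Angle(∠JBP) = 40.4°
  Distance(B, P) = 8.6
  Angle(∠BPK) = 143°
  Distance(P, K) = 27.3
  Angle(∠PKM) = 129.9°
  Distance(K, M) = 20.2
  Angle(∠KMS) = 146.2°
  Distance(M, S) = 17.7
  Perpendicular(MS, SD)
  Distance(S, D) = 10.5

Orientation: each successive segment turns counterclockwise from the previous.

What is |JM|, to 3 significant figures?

32.5

∠BPK = 143.0° gives PK at 174° from the x-axis; with |PK| = 27.3, K = (-17.4, 8.05). ∠PKM = 129.9° gives KM at -136° from the x-axis; with |KM| = 20.2, M = (-32.0, -5.95). Then |JM| = |M − J| = 32.5.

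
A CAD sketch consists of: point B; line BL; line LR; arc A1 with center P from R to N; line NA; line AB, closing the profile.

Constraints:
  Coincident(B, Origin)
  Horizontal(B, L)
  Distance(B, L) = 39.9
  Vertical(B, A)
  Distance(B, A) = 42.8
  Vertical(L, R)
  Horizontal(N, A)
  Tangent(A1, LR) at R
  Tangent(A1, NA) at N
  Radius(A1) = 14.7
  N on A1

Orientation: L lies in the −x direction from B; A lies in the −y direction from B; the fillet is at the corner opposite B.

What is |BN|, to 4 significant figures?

49.67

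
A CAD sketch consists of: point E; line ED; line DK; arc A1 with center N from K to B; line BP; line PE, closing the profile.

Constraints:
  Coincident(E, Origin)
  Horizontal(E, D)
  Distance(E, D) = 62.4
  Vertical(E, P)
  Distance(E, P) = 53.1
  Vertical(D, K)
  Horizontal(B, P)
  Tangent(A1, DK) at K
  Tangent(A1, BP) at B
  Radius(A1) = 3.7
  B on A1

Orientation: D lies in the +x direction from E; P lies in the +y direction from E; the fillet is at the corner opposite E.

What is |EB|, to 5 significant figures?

79.154

The virtual corner opposite E is at (62.400, 53.100). A1 meets DK tangentially, so NK is at right angles to DK and A1 meets BP tangentially, so NB is at right angles to BP, with radius 3.7, so the center N sits 3.7 in from both sides at N = (58.700, 49.400). That places the tangent points at K = (62.400, 49.400) on DK and B = (58.700, 53.100) on BP. Then |EB| = |B − E| = 79.154.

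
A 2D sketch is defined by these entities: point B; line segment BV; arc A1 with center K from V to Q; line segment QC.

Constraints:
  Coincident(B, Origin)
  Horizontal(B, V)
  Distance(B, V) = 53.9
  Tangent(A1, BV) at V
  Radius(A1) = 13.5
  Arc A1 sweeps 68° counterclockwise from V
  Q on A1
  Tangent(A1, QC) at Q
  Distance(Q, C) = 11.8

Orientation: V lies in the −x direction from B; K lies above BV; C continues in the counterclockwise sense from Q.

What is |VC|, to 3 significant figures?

25.7

B is at the origin; BV is horizontal with |BV| = 53.9 and V on the −x side, so V = (-53.9, 0.00). The tangent condition forces KV to be normal to BV, so K = V + (0, 13.5) = (-53.9, 13.5). On A1, V sits at bearing -90° from K; a 68° counterclockwise sweep puts Q at bearing -22°, so Q = K + 13.5·(cos -22°, sin -22°) = (-41.4, 8.44). Since A1 is tangent to QC there, KQ ⟂ QC, so QC runs along (−sin -22°, cos -22°); with |QC| = 11.8, C = (-37.0, 19.4). Then |VC| = |C − V| = 25.7.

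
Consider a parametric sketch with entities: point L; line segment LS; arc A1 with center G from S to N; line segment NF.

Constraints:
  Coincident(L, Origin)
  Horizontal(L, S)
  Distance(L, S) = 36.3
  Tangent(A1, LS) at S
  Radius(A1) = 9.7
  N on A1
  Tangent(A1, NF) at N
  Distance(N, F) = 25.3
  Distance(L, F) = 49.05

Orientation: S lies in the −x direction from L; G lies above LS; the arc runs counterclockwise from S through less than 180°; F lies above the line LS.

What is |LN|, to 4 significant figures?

29.40

L is at the origin; LS is horizontal with |LS| = 36.3 and S on the −x side, so S = (-36.30, 0.000). Tangency of A1 to LS means the radius GS is perpendicular to LS, so G = S + (0, 9.7) = (-36.30, 9.700). Since GN ⟂ NF (tangency), |GF| = √(9.7² + 25.3²) = 27.10 regardless of where N sits on A1. So F lies on both circle(L, 49.05) and circle(G, 27.10); the above-LS intersection is F = (-32.70, 36.56). N is the foot of the tangent from F: N = (-26.86, 11.94).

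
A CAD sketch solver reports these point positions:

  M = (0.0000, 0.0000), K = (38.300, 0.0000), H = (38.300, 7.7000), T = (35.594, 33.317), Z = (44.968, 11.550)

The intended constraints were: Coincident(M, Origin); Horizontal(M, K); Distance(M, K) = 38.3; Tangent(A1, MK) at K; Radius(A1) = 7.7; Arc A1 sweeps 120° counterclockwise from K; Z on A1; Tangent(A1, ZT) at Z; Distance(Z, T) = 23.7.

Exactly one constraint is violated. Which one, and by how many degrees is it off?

Tangent(A1, ZT) at Z — off by 6.70°.

M = (0.00, 0.00) ✓; M.y = 0.00, K.y = 0.00 ✓; |MK| = 38.30 ✓; ∠(HK, KM) = 90.00° ✓; |HK| = 7.700 ✓; bearing(H→Z) − bearing(H→K) = 120.0° ✓; |HZ| = 7.700 ✓; ∠(HZ, ZT) = 96.70° ✗; |ZT| = 23.70 ✓.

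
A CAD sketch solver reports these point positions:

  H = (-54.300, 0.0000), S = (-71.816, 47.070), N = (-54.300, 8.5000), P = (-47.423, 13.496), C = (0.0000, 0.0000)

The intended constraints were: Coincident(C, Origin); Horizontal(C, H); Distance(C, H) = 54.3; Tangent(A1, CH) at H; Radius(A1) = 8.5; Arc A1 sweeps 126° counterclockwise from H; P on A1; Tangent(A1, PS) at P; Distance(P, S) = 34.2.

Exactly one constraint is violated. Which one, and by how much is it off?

Distance(P, S) = 34.2 — off by 7.30.

C = (0.00, 0.00) ✓; C.y = 0.00, H.y = 0.00 ✓; |CH| = 54.30 ✓; ∠(NH, HC) = 90.00° ✓; |NH| = 8.500 ✓; bearing(N→P) − bearing(N→H) = 126.0° ✓; |NP| = 8.500 ✓; ∠(NP, PS) = 90.00° ✓; |PS| = 41.50 ✗.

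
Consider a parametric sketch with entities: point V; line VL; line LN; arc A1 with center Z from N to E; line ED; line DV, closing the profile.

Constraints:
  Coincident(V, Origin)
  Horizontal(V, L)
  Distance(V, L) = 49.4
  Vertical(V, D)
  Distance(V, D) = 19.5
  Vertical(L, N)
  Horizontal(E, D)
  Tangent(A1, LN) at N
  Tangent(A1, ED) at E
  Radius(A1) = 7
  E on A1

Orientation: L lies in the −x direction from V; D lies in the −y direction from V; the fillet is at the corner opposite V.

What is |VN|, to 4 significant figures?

50.96

V is at the origin; V and L share the same y with |VL| = 49.4 and L on the −x side, so L = (-49.40, 0.000). V and D share the same x with |VD| = 19.5 and D on the −y side, so D = (0.000, -19.50). The virtual corner opposite V is at (-49.40, -19.50). Tangency of A1 to LN means the radius ZN is perpendicular to LN and A1 meets ED tangentially, so ZE is at right angles to ED, with radius 7.0, so the center Z sits 7.0 in from both sides at Z = (-42.40, -12.50). That places the tangent points at N = (-49.40, -12.50) on LN and E = (-42.40, -19.50) on ED. Then |VN| = |N − V| = 50.96.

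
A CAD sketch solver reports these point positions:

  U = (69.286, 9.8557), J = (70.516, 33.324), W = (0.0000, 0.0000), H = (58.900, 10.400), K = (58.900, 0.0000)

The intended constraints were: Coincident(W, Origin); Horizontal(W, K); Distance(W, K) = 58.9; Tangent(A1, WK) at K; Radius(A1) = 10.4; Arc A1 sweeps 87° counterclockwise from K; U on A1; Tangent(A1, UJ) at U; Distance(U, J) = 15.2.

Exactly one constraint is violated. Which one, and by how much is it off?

Distance(U, J) = 15.2 — off by 8.30.

W = (0.00, 0.00) ✓; W.y = 0.00, K.y = 0.00 ✓; |WK| = 58.90 ✓; ∠(HK, KW) = 90.00° ✓; |HK| = 10.40 ✓; bearing(H→U) − bearing(H→K) = 87.00° ✓; |HU| = 10.40 ✓; ∠(HU, UJ) = 90.00° ✓; |UJ| = 23.50 ✗.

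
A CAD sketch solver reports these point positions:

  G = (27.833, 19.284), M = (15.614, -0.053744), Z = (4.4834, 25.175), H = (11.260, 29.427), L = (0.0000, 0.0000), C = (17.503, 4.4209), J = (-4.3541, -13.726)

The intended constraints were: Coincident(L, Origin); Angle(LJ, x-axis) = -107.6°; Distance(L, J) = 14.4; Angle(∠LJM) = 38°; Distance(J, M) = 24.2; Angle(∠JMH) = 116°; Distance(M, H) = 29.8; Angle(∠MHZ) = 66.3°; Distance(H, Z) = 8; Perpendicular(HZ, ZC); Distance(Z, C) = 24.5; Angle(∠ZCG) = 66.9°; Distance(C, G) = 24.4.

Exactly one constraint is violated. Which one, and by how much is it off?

Distance(C, G) = 24.4 — off by 6.30.

L = (0.00, 0.00) ✓; LJ at -107.6° ✓; |LJ| = 14.40 ✓; ∠LJM = 38.00° ✓; |JM| = 24.20 ✓; ∠JMH = 116.0° ✓; |MH| = 29.80 ✓; ∠MHZ = 66.29° ✓; |HZ| = 8.000 ✓; ∠(HZ, ZC) = 89.99° ✓; |ZC| = 24.50 ✓; ∠ZCG = 66.90° ✓; |CG| = 18.10 ✗.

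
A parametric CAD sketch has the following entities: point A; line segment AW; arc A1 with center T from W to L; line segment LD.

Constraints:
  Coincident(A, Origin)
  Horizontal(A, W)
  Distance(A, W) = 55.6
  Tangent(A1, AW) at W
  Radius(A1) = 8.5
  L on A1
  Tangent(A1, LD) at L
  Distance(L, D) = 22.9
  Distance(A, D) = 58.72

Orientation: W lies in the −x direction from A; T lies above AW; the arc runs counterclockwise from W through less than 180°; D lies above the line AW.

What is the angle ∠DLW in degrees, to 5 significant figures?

132.43°

Checks: |AW| = 55.60 ✓; |TL| = 8.500 ✓; ∠(TL, LD) = 90.00° ✓; |LD| = 22.90 ✓; |AD| = 58.72 ✓.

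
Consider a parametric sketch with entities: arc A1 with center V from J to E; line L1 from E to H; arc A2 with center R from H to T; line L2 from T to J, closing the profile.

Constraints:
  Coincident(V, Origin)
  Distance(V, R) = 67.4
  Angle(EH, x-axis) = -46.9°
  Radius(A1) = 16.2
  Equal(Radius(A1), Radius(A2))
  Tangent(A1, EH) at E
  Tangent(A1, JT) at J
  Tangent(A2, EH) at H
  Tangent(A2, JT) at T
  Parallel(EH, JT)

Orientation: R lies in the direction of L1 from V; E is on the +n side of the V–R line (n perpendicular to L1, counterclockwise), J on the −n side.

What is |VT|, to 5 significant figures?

69.320

Tangency of A1 to both parallel lines with radius 16.2 puts E and J at V ± 16.2·n: E = (11.829, 11.069), J = (-11.829, -11.069). Equal radii place H and T the same way about R: H = R + 16.2·n = (57.881, -38.144), T = R − 16.2·n = (34.224, -60.282). Then |VT| = |T − V| = 69.320.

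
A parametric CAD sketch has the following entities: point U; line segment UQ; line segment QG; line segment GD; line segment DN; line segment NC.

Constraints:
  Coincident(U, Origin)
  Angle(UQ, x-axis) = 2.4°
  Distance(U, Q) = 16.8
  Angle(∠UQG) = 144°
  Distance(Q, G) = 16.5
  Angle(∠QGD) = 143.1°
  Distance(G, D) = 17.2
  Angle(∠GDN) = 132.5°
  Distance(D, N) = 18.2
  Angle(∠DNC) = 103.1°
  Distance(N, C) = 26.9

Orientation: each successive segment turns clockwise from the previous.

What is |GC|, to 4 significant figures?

38.38

U is at the origin; UQ runs at 2.4° with length 16.8, so Q = (16.79, 0.7035). ∠UQG = 144.0° gives QG at -33.60° from the x-axis; with |QG| = 16.5, G = (30.53, -8.427). ∠QGD = 143.1° gives GD at -70.50° from the x-axis; with |GD| = 17.2, D = (36.27, -24.64). ∠GDN = 132.5° gives DN at -118.0° from the x-axis; with |DN| = 18.2, N = (27.73, -40.71). ∠DNC = 103.1° gives NC at 165.1° from the x-axis; with |NC| = 26.9, C = (1.730, -33.79). Then |GC| = |C − G| = 38.38.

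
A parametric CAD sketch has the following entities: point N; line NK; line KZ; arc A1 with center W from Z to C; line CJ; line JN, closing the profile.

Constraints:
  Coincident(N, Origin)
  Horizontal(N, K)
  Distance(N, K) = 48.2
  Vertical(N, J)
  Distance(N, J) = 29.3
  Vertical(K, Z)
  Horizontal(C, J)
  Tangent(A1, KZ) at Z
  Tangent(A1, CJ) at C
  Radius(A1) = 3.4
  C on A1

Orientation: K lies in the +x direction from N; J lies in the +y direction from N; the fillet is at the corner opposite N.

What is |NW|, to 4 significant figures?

51.75

N is at the origin; N and K share the same y with |NK| = 48.2 and K on the +x side, so K = (48.20, 0.000). N and J share the same x with |NJ| = 29.3 and J on the +y side, so J = (0.000, 29.30). The virtual corner opposite N is at (48.20, 29.30). Tangency of A1 to KZ means the radius WZ is perpendicular to KZ and tangency of A1 to CJ means the radius WC is perpendicular to CJ, with radius 3.4, so the center W sits 3.4 in from both sides at W = (44.80, 25.90). Then |NW| = |W − N| = 51.75.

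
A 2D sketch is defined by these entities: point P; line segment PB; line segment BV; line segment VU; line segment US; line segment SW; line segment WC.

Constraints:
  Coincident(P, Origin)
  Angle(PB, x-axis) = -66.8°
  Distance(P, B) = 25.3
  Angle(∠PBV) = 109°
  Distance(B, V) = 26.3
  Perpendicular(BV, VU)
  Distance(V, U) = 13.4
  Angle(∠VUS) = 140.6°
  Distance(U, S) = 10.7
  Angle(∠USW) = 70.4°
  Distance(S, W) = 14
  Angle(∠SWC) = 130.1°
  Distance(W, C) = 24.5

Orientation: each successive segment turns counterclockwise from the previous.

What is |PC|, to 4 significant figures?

47.03

P is at the origin; PB runs at -66.8° with length 25.3, so B = (9.967, -23.25). ∠PBV = 109.0° gives BV at 4.200° from the x-axis; with |BV| = 26.3, V = (36.20, -21.33). BV is perpendicular to VU, so VU runs at 94.20°; with |VU| = 13.4, U = (35.21, -7.964). ∠VUS = 140.6° gives US at 133.6° from the x-axis; with |US| = 10.7, S = (27.84, -0.2153). ∠USW = 70.4° gives SW at -116.8° from the x-axis; with |SW| = 14.0, W = (21.52, -12.71). ∠SWC = 130.1° gives WC at -66.90° from the x-axis; with |WC| = 24.5, C = (31.14, -35.25). Then |PC| = |C − P| = 47.03.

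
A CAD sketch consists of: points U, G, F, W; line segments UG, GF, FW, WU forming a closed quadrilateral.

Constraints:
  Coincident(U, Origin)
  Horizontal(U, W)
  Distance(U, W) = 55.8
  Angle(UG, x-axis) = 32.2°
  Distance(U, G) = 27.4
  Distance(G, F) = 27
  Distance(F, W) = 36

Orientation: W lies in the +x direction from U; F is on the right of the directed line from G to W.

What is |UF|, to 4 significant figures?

25.23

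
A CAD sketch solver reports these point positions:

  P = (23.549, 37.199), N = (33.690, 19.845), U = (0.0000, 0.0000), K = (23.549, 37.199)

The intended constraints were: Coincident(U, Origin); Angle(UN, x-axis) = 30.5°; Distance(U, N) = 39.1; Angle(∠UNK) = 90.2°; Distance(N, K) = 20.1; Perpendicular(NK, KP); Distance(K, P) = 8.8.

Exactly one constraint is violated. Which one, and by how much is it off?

Distance(K, P) = 8.8 — off by 8.80.

U = (0.00, 0.00) ✓; UN at 30.50° ✓; |UN| = 39.10 ✓; ∠UNK = 90.20° ✓; |NK| = 20.10 ✓; ∠(NK, KP) = 90.00° ✓; |KP| = 0.000 ✗.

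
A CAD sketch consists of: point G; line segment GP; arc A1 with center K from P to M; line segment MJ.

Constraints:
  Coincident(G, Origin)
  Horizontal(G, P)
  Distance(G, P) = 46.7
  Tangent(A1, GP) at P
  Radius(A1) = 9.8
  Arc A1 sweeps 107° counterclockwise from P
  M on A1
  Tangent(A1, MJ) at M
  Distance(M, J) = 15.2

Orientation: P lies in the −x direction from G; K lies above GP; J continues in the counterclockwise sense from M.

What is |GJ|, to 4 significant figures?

49.85

G is at the origin; G and P share the same y with |GP| = 46.7 and P on the −x side, so P = (-46.70, 0.000). A1 meets GP tangentially, so KP is at right angles to GP, so K = P + (0, 9.8) = (-46.70, 9.800). On A1, P sits at bearing -90° from K; a 107° counterclockwise sweep puts M at bearing 17°, so M = K + 9.8·(cos 17°, sin 17°) = (-37.33, 12.67). Tangency of A1 to MJ means the radius KM is perpendicular to MJ, so MJ runs along (−sin 17°, cos 17°); with |MJ| = 15.2, J = (-41.77, 27.20). Then |GJ| = |J − G| = 49.85.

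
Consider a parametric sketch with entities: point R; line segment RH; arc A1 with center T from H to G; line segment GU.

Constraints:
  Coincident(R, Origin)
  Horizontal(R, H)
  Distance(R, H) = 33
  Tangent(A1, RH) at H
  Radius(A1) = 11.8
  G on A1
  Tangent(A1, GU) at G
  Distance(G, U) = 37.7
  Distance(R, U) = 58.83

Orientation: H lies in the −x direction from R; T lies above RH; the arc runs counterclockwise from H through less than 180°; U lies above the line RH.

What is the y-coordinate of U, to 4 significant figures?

51.11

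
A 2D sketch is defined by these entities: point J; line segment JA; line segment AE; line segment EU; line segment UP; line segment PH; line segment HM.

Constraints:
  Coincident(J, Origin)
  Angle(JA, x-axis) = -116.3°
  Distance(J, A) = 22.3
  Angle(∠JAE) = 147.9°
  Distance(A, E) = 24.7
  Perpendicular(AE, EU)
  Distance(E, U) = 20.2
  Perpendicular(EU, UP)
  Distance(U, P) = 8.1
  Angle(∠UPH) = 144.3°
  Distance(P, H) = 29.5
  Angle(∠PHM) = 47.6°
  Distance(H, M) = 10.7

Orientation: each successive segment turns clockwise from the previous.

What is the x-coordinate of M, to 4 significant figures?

-12.94

J is at the origin; JA runs at -116.3° with length 22.3, so A = (-9.880, -19.99). ∠JAE = 147.9° gives AE at -148.4° from the x-axis; with |AE| = 24.7, E = (-30.92, -32.93). AE is perpendicular to EU, so EU runs at 121.6°; with |EU| = 20.2, U = (-41.50, -15.73). EU ⟂ UP, so UP runs at 31.60°; with |UP| = 8.1, P = (-34.60, -11.48). ∠UPH = 144.3° gives PH at -4.100° from the x-axis; with |PH| = 29.5, H = (-5.179, -13.59). ∠PHM = 47.6° gives HM at -136.5° from the x-axis; with |HM| = 10.7, M = (-12.94, -20.96). So M.x = -12.94.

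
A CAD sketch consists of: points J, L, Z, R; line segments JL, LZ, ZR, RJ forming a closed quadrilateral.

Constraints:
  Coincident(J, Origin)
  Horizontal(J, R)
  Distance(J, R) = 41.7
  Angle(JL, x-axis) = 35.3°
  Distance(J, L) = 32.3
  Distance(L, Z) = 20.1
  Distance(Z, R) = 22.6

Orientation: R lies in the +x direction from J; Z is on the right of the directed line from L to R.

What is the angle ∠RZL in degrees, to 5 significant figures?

68.626°

Checks: |LZ| = 20.10 ✓; |ZR| = 22.60 ✓.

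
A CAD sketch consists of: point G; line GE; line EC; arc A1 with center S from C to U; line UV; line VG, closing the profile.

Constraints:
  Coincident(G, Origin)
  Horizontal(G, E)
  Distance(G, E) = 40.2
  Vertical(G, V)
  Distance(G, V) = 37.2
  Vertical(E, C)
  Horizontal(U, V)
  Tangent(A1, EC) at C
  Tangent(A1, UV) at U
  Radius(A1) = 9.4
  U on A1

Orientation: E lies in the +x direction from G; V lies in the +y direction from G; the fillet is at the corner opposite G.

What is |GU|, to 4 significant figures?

48.30

The virtual corner opposite G is at (40.20, 37.20). A1 meets EC tangentially, so SC is at right angles to EC and since A1 is tangent to UV there, SU ⟂ UV, with radius 9.4, so the center S sits 9.4 in from both sides at S = (30.80, 27.80). That places the tangent points at C = (40.20, 27.80) on EC and U = (30.80, 37.20) on UV. Then |GU| = |U − G| = 48.30.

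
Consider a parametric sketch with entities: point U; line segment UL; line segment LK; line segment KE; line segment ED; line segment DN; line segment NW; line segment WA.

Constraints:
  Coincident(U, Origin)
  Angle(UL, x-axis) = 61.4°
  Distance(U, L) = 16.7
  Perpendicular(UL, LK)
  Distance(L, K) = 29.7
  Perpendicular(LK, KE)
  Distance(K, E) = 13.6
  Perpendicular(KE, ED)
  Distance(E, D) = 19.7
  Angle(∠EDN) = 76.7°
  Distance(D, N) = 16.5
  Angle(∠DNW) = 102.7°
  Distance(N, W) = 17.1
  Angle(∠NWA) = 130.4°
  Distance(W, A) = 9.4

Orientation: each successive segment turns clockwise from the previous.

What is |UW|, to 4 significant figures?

36.26

∠EDN = 76.7° gives DN at 48.10° from the x-axis; with |DN| = 16.5, N = (21.28, 10.22). ∠DNW = 102.7° gives NW at -29.20° from the x-axis; with |NW| = 17.1, W = (36.21, 1.874). Then |UW| = |W − U| = 36.26.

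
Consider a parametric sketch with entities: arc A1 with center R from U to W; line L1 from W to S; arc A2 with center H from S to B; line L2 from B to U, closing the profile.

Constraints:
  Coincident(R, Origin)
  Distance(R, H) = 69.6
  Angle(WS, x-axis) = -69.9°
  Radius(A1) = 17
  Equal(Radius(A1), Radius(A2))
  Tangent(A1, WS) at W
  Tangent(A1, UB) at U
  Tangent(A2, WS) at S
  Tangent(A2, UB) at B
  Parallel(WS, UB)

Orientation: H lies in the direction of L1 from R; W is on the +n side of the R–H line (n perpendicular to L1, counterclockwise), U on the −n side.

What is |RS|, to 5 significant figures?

71.646

The slot axis is L1's direction at -69.9°, so u = (cos -69.9°, sin -69.9°) = (0.34366, -0.93909) and n = (−sin -69.9°, cos -69.9°) = (0.93909, 0.34366). R is at the origin and H lies 69.6 along u from R, so H = 69.6·u = (23.919, -65.361). Tangency of A1 to both parallel lines with radius 17.0 puts W and U at R ± 17.0·n: W = (15.965, 5.8422), U = (-15.965, -5.8422). Equal radii place S and B the same way about H: S = H + 17.0·n = (39.883, -59.519), B = H − 17.0·n = (7.9541, -71.203). Then |RS| = |S − R| = 71.646.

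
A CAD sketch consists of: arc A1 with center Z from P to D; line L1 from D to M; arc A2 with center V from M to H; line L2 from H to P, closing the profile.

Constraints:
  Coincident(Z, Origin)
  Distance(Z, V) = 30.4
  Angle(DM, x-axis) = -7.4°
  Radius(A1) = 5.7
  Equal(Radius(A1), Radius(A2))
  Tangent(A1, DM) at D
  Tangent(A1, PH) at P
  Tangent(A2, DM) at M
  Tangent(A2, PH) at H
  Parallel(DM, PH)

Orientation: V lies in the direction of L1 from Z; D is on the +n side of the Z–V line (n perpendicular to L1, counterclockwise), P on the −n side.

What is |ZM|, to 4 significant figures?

30.93

Tangency of A1 to both parallel lines with radius 5.7 puts D and P at Z ± 5.7·n: D = (0.7341, 5.653), P = (-0.7341, -5.653). Equal radii place M and H the same way about V: M = V + 5.7·n = (30.88, 1.737), H = V − 5.7·n = (29.41, -9.568). Then |ZM| = |M − Z| = 30.93.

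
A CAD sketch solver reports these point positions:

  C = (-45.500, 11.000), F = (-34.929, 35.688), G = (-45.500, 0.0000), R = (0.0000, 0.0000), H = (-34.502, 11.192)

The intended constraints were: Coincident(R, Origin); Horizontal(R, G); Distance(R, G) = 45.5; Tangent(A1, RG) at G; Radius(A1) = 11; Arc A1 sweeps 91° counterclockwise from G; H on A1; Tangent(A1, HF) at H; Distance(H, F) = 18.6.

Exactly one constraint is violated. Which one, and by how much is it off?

Distance(H, F) = 18.6 — off by 5.90.

R = (0.00, 0.00) ✓; R.y = 0.00, G.y = 0.00 ✓; |RG| = 45.50 ✓; ∠(CG, GR) = 90.00° ✓; |CG| = 11.00 ✓; bearing(C→H) − bearing(C→G) = 91.00° ✓; |CH| = 11.00 ✓; ∠(CH, HF) = 90.00° ✓; |HF| = 24.50 ✗.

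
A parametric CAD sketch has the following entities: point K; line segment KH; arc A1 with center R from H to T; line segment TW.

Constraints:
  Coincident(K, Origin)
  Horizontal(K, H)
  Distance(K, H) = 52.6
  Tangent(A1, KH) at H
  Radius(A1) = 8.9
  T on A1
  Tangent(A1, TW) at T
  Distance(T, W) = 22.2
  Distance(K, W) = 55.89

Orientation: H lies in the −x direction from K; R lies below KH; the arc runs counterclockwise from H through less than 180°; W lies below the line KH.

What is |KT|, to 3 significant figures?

61.3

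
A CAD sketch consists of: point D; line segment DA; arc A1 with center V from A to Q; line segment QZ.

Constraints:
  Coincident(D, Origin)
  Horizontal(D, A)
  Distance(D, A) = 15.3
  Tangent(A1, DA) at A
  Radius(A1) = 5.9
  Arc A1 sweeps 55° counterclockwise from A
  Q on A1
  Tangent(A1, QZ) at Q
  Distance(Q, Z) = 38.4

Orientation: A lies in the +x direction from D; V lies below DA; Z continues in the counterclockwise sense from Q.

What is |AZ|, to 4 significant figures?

43.31

D is at the origin; DA is horizontal with |DA| = 15.3 and A on the +x side, so A = (15.30, 0.000). A1 meets DA tangentially, so VA is at right angles to DA, so V = A + (0, -5.9) = (15.30, -5.900). On A1, A sits at bearing 90° from V; a 55° counterclockwise sweep puts Q at bearing 145°, so Q = V + 5.9·(cos 145°, sin 145°) = (10.47, -2.516). Tangency of A1 to QZ means the radius VQ is perpendicular to QZ, so QZ runs along (−sin 145°, cos 145°); with |QZ| = 38.4, Z = (-11.56, -33.97). Then |AZ| = |Z − A| = 43.31.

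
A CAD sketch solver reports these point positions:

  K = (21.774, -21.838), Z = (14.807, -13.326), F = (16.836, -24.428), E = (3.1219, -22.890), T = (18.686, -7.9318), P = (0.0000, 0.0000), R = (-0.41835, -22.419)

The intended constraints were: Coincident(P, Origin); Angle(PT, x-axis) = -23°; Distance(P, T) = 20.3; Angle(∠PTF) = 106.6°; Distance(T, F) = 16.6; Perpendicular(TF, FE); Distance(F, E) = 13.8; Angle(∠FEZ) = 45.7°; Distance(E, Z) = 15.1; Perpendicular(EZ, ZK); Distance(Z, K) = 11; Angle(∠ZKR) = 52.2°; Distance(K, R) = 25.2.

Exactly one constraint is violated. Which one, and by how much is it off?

Distance(K, R) = 25.2 — off by 3.00.

P = (0.00, 0.00) ✓; PT at -23.00° ✓; |PT| = 20.30 ✓; ∠PTF = 106.6° ✓; |TF| = 16.60 ✓; ∠(TF, FE) = 90.00° ✓; |FE| = 13.80 ✓; ∠FEZ = 45.70° ✓; |EZ| = 15.10 ✓; ∠(EZ, ZK) = 90.00° ✓; |ZK| = 11.00 ✓; ∠ZKR = 52.20° ✓; |KR| = 22.20 ✗.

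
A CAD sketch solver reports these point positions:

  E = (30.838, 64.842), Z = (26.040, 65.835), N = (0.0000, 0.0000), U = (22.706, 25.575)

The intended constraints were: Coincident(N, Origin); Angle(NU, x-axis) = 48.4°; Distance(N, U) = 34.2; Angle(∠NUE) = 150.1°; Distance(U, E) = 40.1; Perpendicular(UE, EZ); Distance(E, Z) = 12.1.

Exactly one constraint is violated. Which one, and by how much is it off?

Distance(E, Z) = 12.1 — off by 7.20.

N = (0.00, 0.00) ✓; NU at 48.40° ✓; |NU| = 34.20 ✓; ∠NUE = 150.1° ✓; |UE| = 40.10 ✓; ∠(UE, EZ) = 90.01° ✓; |EZ| = 4.900 ✗.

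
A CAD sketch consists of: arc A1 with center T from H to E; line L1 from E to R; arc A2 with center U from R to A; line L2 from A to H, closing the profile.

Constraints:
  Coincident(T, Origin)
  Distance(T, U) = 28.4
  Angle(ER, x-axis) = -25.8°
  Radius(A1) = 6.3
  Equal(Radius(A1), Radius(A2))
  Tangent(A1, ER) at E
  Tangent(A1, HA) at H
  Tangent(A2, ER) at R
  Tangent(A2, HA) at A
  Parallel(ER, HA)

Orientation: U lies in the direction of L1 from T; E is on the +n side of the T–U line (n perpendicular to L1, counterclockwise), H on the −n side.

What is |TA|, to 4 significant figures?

29.09

The slot axis is L1's direction at -25.8°, so u = (cos -25.8°, sin -25.8°) = (0.9003, -0.4352) and n = (−sin -25.8°, cos -25.8°) = (0.4352, 0.9003). T is at the origin and U lies 28.4 along u from T, so U = 28.4·u = (25.57, -12.36). Tangency of A1 to both parallel lines with radius 6.3 puts E and H at T ± 6.3·n: E = (2.742, 5.672), H = (-2.742, -5.672). Equal radii place R and A the same way about U: R = U + 6.3·n = (28.31, -6.689), A = U − 6.3·n = (22.83, -18.03). Then |TA| = |A − T| = 29.09.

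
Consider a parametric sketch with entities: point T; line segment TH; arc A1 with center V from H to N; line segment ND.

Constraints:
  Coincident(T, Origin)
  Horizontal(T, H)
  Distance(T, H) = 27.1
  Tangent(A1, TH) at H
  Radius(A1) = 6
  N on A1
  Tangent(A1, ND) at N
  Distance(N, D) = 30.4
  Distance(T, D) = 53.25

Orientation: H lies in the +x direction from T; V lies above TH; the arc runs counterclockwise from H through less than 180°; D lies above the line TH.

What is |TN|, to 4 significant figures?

33.14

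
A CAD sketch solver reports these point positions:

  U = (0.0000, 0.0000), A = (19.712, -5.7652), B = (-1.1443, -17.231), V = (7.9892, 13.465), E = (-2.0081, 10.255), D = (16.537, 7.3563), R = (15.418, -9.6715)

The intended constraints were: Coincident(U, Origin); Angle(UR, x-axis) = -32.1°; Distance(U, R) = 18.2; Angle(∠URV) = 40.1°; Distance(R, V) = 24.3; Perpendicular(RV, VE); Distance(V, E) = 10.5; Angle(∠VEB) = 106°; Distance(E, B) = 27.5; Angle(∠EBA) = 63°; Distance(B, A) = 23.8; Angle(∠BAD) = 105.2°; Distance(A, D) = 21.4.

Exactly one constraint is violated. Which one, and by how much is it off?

Distance(A, D) = 21.4 — off by 7.90.

U = (0.00, 0.00) ✓; UR at -32.10° ✓; |UR| = 18.20 ✓; ∠URV = 40.10° ✓; |RV| = 24.30 ✓; ∠(RV, VE) = 90.00° ✓; |VE| = 10.50 ✓; ∠VEB = 106.0° ✓; |EB| = 27.50 ✓; ∠EBA = 63.00° ✓; |BA| = 23.80 ✓; ∠BAD = 105.2° ✓; |AD| = 13.50 ✗.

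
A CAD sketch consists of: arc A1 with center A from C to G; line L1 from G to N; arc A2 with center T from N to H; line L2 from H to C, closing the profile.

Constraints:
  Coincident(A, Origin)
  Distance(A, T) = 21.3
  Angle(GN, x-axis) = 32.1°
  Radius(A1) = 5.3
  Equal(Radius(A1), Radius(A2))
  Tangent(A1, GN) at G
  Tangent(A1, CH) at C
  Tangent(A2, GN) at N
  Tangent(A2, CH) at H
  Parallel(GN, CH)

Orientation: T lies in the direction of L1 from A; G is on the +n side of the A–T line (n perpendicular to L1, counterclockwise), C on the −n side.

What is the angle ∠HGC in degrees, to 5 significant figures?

63.543°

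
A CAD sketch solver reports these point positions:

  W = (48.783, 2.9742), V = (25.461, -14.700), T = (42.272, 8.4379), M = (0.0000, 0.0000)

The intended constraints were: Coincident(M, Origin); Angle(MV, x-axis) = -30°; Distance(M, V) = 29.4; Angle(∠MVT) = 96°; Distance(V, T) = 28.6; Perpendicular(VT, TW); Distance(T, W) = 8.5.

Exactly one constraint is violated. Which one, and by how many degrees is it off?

Perpendicular(VT, TW) — off by 4.00°.

M = (0.00, 0.00) ✓; MV at -30.00° ✓; |MV| = 29.40 ✓; ∠MVT = 96.00° ✓; |VT| = 28.60 ✓; ∠(VT, TW) = 94.00° ✗; |TW| = 8.500 ✓.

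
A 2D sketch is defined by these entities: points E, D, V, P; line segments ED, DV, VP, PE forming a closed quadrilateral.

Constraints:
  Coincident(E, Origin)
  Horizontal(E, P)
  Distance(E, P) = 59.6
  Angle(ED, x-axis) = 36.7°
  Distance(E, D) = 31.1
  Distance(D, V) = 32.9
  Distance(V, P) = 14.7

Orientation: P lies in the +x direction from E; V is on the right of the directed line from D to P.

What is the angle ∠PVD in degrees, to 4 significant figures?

104.9°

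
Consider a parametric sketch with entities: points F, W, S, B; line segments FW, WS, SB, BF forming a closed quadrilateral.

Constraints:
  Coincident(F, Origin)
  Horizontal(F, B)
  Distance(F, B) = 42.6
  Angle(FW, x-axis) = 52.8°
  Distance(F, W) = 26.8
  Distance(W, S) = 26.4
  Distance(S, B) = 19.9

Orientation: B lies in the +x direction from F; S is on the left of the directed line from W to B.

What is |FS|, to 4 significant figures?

46.99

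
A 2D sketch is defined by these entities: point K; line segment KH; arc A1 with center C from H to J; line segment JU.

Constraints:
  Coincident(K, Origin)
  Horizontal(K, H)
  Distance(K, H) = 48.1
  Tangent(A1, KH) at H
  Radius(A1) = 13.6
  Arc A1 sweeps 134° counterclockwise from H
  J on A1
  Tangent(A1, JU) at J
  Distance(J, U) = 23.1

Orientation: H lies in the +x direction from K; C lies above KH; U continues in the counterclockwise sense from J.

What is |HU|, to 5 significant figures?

40.156

On A1, H sits at bearing -90° from C; a 134° counterclockwise sweep puts J at bearing 44°, so J = C + 13.6·(cos 44°, sin 44°) = (57.883, 23.047). A1 meets JU tangentially, so CJ is at right angles to JU, so JU runs along (−sin 44°, cos 44°); with |JU| = 23.1, U = (41.836, 39.664). Then |HU| = |U − H| = 40.156.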